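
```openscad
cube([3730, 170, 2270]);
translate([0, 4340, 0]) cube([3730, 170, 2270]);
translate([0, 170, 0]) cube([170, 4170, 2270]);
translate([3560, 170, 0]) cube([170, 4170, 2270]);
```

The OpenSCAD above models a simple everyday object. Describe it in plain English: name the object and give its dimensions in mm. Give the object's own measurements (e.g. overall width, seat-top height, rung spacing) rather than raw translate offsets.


The wall frame of a small rectangular building: four walls, each 2270 mm tall and 170 mm thick, enclosing a footprint 3730 mm (x) by 4510 mm (y) outside-to-outside, with no floor or roof. The front and back walls (the −y and +y sides) span the full width; the two side walls fit between them.


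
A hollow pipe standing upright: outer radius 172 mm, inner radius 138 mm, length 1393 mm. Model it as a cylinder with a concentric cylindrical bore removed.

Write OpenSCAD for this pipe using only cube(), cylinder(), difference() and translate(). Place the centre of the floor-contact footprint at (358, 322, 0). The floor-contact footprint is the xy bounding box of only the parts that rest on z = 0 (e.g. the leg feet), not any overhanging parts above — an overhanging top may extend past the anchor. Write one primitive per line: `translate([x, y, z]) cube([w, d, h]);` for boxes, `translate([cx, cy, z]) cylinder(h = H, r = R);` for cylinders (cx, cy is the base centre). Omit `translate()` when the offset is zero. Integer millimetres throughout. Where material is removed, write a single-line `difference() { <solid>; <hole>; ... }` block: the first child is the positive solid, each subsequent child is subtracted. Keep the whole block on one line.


difference() { translate([358, 322, 0]) cylinder(h = 1393, r = 172); translate([358, 322, 0]) cylinder(h = 1393, r = 138); }


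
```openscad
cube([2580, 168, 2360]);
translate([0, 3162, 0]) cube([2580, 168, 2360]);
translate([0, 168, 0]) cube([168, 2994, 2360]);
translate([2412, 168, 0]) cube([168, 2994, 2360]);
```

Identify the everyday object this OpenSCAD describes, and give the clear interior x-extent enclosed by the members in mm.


A house (or room) frame. The interior width is 2244 mm.

Four 2360 mm walls enclosing a rectangle with no floor or roof — a room or house frame. Outside width is 2580 mm and wall thickness is 168 mm, so the interior width is 2580 − 2 × 168 = 2244 mm.


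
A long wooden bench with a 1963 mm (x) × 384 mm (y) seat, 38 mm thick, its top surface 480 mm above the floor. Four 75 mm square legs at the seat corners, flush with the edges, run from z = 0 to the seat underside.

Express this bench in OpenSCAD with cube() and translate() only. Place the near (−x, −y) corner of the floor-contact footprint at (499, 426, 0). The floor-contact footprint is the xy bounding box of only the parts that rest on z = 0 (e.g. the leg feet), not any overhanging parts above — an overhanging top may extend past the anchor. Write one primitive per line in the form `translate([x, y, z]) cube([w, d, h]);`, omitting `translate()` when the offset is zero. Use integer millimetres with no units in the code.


translate([499, 426, 442]) cube([1963, 384, 38]);
translate([499, 426, 0]) cube([75, 75, 442]);
translate([499, 735, 0]) cube([75, 75, 442]);
translate([2387, 426, 0]) cube([75, 75, 442]);
translate([2387, 735, 0]) cube([75, 75, 442]);


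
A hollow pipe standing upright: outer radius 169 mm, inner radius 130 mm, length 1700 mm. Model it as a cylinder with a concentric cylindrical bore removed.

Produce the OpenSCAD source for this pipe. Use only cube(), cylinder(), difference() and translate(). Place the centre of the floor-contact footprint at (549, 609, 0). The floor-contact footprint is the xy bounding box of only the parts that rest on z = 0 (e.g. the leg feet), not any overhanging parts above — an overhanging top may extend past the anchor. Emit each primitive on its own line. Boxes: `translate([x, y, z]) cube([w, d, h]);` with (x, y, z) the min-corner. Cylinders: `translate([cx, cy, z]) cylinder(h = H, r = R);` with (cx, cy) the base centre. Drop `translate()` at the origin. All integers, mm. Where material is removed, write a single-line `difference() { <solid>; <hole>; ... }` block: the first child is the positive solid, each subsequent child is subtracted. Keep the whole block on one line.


difference() { translate([549, 609, 0]) cylinder(h = 1700, r = 169); translate([549, 609, 0]) cylinder(h = 1700, r = 130); }


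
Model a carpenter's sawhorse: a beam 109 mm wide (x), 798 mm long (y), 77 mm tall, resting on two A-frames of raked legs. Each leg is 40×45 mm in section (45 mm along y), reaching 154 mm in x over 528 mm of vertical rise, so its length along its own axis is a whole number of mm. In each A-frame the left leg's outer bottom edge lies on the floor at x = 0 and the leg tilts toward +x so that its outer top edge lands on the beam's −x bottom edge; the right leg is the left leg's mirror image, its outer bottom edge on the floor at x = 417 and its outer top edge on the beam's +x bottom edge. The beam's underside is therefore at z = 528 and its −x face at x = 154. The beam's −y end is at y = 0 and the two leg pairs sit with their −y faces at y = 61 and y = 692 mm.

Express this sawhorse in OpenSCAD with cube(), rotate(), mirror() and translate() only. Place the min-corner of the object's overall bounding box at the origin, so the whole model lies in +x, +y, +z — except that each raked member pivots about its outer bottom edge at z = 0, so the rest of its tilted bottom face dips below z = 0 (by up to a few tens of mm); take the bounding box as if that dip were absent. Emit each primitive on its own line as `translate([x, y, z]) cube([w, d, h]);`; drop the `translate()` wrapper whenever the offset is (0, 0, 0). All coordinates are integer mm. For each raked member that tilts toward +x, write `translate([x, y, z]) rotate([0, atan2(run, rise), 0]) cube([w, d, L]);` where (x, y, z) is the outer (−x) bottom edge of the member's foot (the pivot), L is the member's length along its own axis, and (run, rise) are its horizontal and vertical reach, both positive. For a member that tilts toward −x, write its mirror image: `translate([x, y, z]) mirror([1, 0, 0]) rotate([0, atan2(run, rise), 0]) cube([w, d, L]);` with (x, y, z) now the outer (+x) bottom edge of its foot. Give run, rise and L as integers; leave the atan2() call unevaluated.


// leg length = √(154² + 528²) = 550
// right-leg outer foot x = 2·154 + 109 = 417
// beam min-corner = (154, 0, 528)
translate([154, 0, 528]) cube([109, 798, 77]);
translate([0, 61, 0]) rotate([0, atan2(154, 528), 0]) cube([40, 45, 550]);
translate([417, 61, 0]) mirror([1, 0, 0]) rotate([0, atan2(154, 528), 0]) cube([40, 45, 550]);
translate([0, 692, 0]) rotate([0, atan2(154, 528), 0]) cube([40, 45, 550]);
translate([417, 692, 0]) mirror([1, 0, 0]) rotate([0, atan2(154, 528), 0]) cube([40, 45, 550]);


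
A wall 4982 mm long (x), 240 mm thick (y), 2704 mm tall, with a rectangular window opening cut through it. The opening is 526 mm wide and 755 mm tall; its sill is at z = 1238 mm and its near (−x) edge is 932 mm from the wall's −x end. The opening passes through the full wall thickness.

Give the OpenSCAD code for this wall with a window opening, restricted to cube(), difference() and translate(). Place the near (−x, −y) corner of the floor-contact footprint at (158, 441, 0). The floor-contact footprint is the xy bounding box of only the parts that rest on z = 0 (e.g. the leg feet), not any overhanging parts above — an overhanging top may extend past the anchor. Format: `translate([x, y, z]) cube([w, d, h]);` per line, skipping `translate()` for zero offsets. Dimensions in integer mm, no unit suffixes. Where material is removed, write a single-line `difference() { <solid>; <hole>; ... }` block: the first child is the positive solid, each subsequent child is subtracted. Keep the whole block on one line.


difference() { translate([158, 441, 0]) cube([4982, 240, 2704]); translate([1090, 441, 1238]) cube([526, 240, 755]); }


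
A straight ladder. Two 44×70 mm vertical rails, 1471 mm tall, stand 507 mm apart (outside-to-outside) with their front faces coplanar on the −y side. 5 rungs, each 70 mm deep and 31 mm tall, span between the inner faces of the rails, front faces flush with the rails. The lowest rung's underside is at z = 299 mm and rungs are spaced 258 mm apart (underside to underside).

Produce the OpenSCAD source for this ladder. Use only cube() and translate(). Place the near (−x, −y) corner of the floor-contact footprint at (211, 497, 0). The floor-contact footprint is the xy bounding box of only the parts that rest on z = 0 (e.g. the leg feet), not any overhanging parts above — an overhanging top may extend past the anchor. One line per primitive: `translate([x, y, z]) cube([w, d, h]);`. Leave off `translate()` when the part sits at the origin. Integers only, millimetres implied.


translate([211, 497, 0]) cube([44, 70, 1471]);
translate([674, 497, 0]) cube([44, 70, 1471]);
translate([255, 497, 299]) cube([419, 70, 31]);
translate([255, 497, 557]) cube([419, 70, 31]);
translate([255, 497, 815]) cube([419, 70, 31]);
translate([255, 497, 1073]) cube([419, 70, 31]);
translate([255, 497, 1331]) cube([419, 70, 31]);


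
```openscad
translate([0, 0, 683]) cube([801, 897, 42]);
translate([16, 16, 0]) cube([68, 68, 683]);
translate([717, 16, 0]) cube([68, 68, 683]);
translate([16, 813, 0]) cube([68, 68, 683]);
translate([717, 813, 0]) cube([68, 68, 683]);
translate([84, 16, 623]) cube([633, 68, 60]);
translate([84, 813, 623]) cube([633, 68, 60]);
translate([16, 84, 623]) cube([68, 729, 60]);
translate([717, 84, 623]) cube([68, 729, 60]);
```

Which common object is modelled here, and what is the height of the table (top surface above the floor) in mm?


A table. The table height is 725 mm.

A 801×897×42 slab sits at z = 683 on four 68 mm square posts — a table. The top surface is at 683 + 42 = 725 mm.


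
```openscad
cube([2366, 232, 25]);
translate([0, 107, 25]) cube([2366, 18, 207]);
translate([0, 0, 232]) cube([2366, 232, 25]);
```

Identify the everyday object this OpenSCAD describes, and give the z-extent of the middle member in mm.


An I-beam. The web height is 207 mm.

Two wide flanges with a thin centred web — an I-beam. Overall 257 mm minus two 25 mm flanges gives a web of 257 − 2·25 = 207 mm.


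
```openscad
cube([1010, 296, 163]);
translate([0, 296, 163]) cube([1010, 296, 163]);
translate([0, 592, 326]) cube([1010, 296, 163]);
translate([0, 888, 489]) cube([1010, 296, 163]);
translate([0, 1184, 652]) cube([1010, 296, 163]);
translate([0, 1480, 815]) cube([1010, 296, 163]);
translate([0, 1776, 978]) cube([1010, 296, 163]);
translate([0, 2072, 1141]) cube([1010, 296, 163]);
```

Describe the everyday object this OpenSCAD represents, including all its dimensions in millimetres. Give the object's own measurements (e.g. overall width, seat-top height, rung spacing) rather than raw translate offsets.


A straight staircase of 8 solid steps. Each step is 1010 mm wide (x), 296 mm deep (y, the going) and 163 mm tall (the rise). The first step rests on the floor; each subsequent step sits one going further in +y and one rise higher in +z, directly behind and above the previous step with no overlap.


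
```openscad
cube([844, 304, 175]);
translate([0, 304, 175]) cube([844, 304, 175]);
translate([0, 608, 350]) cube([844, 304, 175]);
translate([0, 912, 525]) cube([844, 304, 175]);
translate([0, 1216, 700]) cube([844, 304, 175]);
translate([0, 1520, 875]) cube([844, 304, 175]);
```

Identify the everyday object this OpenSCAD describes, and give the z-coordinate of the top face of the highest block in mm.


A staircase. The total rise is 1050 mm.

6 identical blocks, each offset up and back from the previous — a staircase. Each step is 175 mm tall and there are 6 of them, so the total rise is 6 × 175 = 1050 mm.


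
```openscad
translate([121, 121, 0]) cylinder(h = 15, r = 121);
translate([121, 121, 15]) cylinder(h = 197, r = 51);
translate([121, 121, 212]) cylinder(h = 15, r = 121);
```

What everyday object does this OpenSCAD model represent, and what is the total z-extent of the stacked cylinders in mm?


A spool. The overall height is 227 mm.

Three coaxial cylinders, large–small–large — a spool. Two 15 mm flanges and a 197 mm core give 15 + 197 + 15 = 227 mm.


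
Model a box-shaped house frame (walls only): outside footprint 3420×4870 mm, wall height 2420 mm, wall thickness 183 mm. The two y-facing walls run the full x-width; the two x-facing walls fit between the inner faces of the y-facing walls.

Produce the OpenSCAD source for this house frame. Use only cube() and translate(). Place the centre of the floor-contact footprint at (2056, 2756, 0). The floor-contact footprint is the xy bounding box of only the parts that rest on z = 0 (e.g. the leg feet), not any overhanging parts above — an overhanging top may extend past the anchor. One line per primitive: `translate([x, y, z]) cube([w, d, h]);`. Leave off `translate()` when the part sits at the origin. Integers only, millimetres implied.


translate([346, 321, 0]) cube([3420, 183, 2420]);
translate([346, 5008, 0]) cube([3420, 183, 2420]);
translate([346, 504, 0]) cube([183, 4504, 2420]);
translate([3583, 504, 0]) cube([183, 4504, 2420]);


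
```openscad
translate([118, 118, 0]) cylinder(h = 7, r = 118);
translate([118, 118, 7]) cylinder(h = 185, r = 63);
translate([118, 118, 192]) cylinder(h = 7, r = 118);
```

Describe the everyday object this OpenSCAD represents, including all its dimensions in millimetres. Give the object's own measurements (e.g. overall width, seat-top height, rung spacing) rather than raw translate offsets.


A spool: two coaxial disc flanges of radius 118 mm and thickness 7 mm, joined by a core cylinder of radius 63 mm and height 185 mm. The lower flange rests on z = 0 and the three cylinders share a vertical axis.


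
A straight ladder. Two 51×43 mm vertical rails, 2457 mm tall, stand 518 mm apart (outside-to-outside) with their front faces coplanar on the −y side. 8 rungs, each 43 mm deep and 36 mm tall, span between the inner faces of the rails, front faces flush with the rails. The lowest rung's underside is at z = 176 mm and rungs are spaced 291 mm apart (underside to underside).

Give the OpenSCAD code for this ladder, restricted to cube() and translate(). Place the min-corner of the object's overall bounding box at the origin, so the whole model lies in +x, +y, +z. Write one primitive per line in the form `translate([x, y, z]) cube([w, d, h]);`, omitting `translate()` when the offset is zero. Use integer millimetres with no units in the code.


cube([51, 43, 2457]);
translate([467, 0, 0]) cube([51, 43, 2457]);
translate([51, 0, 176]) cube([416, 43, 36]);
translate([51, 0, 467]) cube([416, 43, 36]);
translate([51, 0, 758]) cube([416, 43, 36]);
translate([51, 0, 1049]) cube([416, 43, 36]);
translate([51, 0, 1340]) cube([416, 43, 36]);
translate([51, 0, 1631]) cube([416, 43, 36]);
translate([51, 0, 1922]) cube([416, 43, 36]);
translate([51, 0, 2213]) cube([416, 43, 36]);


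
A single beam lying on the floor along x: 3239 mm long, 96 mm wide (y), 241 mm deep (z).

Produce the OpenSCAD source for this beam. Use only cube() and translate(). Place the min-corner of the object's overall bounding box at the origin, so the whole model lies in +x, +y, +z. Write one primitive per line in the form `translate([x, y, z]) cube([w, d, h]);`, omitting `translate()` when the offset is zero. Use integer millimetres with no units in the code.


cube([3239, 96, 241]);


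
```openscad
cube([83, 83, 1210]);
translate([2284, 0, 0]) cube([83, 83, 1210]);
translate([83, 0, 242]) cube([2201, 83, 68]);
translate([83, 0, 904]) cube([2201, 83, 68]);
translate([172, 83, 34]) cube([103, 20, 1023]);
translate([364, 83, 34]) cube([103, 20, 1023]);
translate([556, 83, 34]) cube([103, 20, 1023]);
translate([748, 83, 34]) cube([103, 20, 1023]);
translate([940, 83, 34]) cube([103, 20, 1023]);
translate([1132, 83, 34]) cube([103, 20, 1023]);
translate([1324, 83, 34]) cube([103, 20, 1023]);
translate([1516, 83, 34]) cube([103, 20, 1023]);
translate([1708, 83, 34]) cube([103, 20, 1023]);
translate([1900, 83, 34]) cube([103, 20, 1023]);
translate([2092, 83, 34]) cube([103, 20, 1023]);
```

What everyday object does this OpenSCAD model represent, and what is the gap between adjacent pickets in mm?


A fence section. The picket gap is 89 mm.

Two posts, two rails, 11 pickets — a fence section. Span 2201 mm holds 11 pickets of 103 mm with 12 equal gaps: ⌊(2201 − 11·103) / 12⌋ = 89 mm.


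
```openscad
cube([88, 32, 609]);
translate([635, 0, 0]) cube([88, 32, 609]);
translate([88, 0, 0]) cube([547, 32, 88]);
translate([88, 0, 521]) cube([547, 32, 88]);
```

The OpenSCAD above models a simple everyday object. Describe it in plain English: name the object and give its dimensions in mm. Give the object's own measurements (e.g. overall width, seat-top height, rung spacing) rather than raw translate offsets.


A rectangular picture frame lying in the x–z plane (depth along y). The opening is 547 mm wide (x) by 433 mm tall (z), surrounded by a border 88 mm wide on all four sides. The frame is 32 mm deep and is made of two full-height vertical stiles with two horizontal rails fitted between them.


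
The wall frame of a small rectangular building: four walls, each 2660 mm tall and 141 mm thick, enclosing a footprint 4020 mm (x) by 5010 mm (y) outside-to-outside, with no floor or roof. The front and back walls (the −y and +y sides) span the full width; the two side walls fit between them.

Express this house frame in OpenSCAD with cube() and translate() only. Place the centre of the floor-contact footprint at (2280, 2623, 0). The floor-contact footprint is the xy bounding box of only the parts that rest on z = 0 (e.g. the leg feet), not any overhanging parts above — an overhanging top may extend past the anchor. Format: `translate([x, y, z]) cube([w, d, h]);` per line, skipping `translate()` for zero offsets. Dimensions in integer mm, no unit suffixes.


translate([270, 118, 0]) cube([4020, 141, 2660]);
translate([270, 4987, 0]) cube([4020, 141, 2660]);
translate([270, 259, 0]) cube([141, 4728, 2660]);
translate([4149, 259, 0]) cube([141, 4728, 2660]);


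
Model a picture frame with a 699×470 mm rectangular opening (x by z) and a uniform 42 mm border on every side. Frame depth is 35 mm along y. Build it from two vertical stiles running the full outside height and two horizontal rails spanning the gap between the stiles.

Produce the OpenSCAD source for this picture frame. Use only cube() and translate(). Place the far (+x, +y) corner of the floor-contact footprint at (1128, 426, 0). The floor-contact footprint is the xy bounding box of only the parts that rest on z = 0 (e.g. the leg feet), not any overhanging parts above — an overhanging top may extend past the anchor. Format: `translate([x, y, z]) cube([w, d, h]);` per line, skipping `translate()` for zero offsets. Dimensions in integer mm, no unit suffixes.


translate([345, 391, 0]) cube([42, 35, 554]);
translate([1086, 391, 0]) cube([42, 35, 554]);
translate([387, 391, 0]) cube([699, 35, 42]);
translate([387, 391, 512]) cube([699, 35, 42]);


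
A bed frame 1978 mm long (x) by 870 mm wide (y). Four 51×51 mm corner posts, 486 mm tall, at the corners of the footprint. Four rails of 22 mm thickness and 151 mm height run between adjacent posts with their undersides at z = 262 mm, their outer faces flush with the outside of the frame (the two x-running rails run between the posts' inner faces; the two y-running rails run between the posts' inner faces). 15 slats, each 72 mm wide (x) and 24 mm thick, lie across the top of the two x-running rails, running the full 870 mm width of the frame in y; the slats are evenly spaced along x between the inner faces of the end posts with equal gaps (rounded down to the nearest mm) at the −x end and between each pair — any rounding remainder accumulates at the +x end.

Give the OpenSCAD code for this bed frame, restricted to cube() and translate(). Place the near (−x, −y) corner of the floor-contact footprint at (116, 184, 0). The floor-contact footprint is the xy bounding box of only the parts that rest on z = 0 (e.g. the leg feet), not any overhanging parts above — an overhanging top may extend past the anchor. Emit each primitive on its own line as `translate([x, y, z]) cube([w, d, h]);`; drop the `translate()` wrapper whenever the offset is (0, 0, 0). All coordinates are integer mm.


// slat z = rail_z + rail_h = 262 + 151 = 413
// slat gap = ⌊(1876 − 15·72) / 16⌋ = 49
translate([116, 184, 0]) cube([51, 51, 486]);
translate([116, 1003, 0]) cube([51, 51, 486]);
translate([2043, 184, 0]) cube([51, 51, 486]);
translate([2043, 1003, 0]) cube([51, 51, 486]);
translate([167, 184, 262]) cube([1876, 22, 151]);
translate([167, 1032, 262]) cube([1876, 22, 151]);
translate([116, 235, 262]) cube([22, 768, 151]);
translate([2072, 235, 262]) cube([22, 768, 151]);
translate([216, 184, 413]) cube([72, 870, 24]);
translate([337, 184, 413]) cube([72, 870, 24]);
translate([458, 184, 413]) cube([72, 870, 24]);
translate([579, 184, 413]) cube([72, 870, 24]);
translate([700, 184, 413]) cube([72, 870, 24]);
translate([821, 184, 413]) cube([72, 870, 24]);
translate([942, 184, 413]) cube([72, 870, 24]);
translate([1063, 184, 413]) cube([72, 870, 24]);
translate([1184, 184, 413]) cube([72, 870, 24]);
translate([1305, 184, 413]) cube([72, 870, 24]);
translate([1426, 184, 413]) cube([72, 870, 24]);
translate([1547, 184, 413]) cube([72, 870, 24]);
translate([1668, 184, 413]) cube([72, 870, 24]);
translate([1789, 184, 413]) cube([72, 870, 24]);
translate([1910, 184, 413]) cube([72, 870, 24]);


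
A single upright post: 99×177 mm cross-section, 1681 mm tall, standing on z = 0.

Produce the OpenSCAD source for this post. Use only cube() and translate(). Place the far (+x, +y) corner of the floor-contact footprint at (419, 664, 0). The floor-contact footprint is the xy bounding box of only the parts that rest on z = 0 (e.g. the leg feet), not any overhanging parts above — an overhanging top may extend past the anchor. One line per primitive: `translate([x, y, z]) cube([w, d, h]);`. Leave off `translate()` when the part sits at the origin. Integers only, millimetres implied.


translate([320, 487, 0]) cube([99, 177, 1681]);


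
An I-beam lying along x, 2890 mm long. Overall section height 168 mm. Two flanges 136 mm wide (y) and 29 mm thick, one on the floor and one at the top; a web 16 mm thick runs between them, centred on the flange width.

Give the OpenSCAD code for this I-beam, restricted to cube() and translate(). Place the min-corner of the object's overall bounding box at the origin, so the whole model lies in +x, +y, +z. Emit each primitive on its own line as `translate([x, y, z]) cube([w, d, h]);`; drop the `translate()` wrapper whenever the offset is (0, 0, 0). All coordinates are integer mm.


cube([2890, 136, 29]);
translate([0, 60, 29]) cube([2890, 16, 110]);
translate([0, 0, 139]) cube([2890, 136, 29]);


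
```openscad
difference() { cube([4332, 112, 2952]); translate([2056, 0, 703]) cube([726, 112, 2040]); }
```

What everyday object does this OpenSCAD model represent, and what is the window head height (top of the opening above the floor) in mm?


A wall with a window opening. The window head height is 2743 mm.

A wall with a rectangular opening subtracted — a window. Sill at z = 703, opening 2040 mm tall, so the head is at 703 + 2040 = 2743 mm.


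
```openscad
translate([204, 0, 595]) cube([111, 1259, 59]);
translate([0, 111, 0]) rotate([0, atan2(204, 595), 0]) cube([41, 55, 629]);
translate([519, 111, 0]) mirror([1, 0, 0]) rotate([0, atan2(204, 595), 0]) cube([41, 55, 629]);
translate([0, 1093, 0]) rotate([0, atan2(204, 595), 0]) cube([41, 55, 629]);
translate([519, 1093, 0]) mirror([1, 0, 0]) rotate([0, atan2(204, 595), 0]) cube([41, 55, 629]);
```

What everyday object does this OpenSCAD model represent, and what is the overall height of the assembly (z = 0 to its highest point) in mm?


A sawhorse. The overall height is 654 mm.

A beam across two mirrored pairs of raked legs — a sawhorse. The beam's underside is at z = 595 (matching the legs' vertical rise in atan2(204, 595)) and the beam is 59 mm tall, so its top is at 595 + 59 = 654 mm. The raked legs top out at the beam's underside, so that is the highest point.


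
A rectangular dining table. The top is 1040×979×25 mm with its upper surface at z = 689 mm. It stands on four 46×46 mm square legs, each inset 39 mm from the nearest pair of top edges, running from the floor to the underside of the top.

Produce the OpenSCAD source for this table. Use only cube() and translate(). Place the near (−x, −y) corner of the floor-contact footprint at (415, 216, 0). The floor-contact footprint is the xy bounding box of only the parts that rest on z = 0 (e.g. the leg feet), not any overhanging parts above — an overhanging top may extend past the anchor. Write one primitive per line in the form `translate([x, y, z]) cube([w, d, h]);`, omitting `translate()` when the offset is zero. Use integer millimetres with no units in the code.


translate([376, 177, 664]) cube([1040, 979, 25]);
translate([415, 216, 0]) cube([46, 46, 664]);
translate([1331, 216, 0]) cube([46, 46, 664]);
translate([415, 1071, 0]) cube([46, 46, 664]);
translate([1331, 1071, 0]) cube([46, 46, 664]);


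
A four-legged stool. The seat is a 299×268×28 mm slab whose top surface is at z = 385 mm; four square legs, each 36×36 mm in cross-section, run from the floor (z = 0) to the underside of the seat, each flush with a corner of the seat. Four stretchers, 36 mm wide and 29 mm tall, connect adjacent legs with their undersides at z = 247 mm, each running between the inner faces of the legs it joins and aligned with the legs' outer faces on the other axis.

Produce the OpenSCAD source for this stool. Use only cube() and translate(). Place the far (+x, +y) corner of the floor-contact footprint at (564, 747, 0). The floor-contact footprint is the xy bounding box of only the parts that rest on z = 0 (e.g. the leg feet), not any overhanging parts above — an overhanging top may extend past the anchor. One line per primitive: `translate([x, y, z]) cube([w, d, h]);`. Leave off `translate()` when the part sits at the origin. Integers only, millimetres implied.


translate([265, 479, 357]) cube([299, 268, 28]);
translate([265, 479, 0]) cube([36, 36, 357]);
translate([528, 479, 0]) cube([36, 36, 357]);
translate([265, 711, 0]) cube([36, 36, 357]);
translate([528, 711, 0]) cube([36, 36, 357]);
translate([301, 479, 247]) cube([227, 36, 29]);
translate([301, 711, 247]) cube([227, 36, 29]);
translate([265, 515, 247]) cube([36, 196, 29]);
translate([528, 515, 247]) cube([36, 196, 29]);


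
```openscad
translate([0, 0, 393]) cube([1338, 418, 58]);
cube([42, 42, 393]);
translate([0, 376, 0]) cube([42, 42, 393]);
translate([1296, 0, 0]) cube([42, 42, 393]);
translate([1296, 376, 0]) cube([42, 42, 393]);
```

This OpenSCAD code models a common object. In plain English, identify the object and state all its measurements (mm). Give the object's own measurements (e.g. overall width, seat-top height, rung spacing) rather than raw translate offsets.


A long wooden bench with a 1338 mm (x) × 418 mm (y) seat, 58 mm thick, its top surface 451 mm above the floor. Four 42 mm square legs at the seat corners, flush with the edges, run from z = 0 to the seat underside.


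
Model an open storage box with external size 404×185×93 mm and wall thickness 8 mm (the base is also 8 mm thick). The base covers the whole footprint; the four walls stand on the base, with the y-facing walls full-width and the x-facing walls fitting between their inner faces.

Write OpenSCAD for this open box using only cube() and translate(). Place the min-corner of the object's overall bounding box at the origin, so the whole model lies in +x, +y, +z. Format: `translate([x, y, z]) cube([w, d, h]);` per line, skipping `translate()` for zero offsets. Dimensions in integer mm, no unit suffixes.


cube([404, 185, 8]);
translate([0, 0, 8]) cube([404, 8, 85]);
translate([0, 177, 8]) cube([404, 8, 85]);
translate([0, 8, 8]) cube([8, 169, 85]);
translate([396, 8, 8]) cube([8, 169, 85]);


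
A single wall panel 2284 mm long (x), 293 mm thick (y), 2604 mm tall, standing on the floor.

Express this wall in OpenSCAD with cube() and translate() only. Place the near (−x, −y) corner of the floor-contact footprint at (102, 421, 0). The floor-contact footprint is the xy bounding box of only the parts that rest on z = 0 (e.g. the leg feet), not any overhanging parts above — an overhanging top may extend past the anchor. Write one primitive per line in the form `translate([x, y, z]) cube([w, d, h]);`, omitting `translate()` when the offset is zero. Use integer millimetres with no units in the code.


translate([102, 421, 0]) cube([2284, 293, 2604]);


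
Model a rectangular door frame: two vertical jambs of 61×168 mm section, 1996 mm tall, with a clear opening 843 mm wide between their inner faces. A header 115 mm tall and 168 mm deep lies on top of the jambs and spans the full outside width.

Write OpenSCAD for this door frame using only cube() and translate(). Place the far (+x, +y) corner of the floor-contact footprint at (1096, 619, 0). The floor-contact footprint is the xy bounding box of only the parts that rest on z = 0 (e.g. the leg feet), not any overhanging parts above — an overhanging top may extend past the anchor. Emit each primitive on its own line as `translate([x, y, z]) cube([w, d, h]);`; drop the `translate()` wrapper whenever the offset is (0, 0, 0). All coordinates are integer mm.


translate([131, 451, 0]) cube([61, 168, 1996]);
translate([1035, 451, 0]) cube([61, 168, 1996]);
translate([131, 451, 1996]) cube([965, 168, 115]);


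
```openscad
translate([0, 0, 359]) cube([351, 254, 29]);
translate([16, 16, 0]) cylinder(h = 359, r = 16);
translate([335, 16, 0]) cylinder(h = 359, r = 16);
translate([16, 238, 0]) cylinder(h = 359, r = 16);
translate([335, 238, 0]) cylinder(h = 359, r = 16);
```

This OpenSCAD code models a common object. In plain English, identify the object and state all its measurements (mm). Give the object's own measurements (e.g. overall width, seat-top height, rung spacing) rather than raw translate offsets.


A four-legged stool. The seat is a 351×254×29 mm slab whose top surface is at z = 388 mm; four round legs, each 32 mm in diameter, run from the floor (z = 0) to the underside of the seat, each leg's axis is inset half a diameter from the nearest pair of seat edges (so the leg's bounding box is flush with the corner).


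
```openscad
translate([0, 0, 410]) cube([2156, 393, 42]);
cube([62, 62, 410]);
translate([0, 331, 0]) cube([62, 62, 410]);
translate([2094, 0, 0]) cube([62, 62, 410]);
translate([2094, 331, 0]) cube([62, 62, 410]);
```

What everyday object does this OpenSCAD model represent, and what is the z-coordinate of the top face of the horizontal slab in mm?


A bench. The seat-top height is 452 mm.

A long slab on four corner posts — a bench. The slab sits at z = 410 with thickness 42, so the top is 410 + 42 = 452 mm.


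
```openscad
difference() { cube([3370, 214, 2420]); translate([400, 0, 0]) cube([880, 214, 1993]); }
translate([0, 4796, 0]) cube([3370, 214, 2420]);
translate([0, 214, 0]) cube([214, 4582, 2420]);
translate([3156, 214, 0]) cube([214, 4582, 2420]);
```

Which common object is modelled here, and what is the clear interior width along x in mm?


A single room. The interior width is 2942 mm.

Four walls enclosing a rectangle with a door in the front wall — a room. Outside width 3370 minus two 214 mm walls gives 2942 mm.


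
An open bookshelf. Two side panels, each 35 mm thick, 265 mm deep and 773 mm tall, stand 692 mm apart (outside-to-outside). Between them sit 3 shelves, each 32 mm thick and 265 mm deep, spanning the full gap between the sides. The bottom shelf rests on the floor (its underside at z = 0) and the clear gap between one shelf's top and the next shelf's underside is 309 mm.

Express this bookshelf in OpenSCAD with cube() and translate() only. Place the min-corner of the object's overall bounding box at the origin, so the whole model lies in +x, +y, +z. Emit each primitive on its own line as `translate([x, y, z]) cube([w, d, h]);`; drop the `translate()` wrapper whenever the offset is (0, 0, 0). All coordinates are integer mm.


cube([35, 265, 773]);
translate([657, 0, 0]) cube([35, 265, 773]);
translate([35, 0, 0]) cube([622, 265, 32]);
translate([35, 0, 341]) cube([622, 265, 32]);
translate([35, 0, 682]) cube([622, 265, 32]);


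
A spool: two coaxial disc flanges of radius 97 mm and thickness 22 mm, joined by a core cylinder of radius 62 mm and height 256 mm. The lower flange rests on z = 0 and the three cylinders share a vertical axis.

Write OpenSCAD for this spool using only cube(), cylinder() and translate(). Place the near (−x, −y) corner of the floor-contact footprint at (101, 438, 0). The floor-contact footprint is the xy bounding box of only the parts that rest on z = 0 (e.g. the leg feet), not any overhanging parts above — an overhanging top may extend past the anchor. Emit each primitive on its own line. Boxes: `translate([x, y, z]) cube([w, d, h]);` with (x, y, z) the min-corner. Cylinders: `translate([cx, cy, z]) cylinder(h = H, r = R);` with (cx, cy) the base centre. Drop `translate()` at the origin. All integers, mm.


translate([198, 535, 0]) cylinder(h = 22, r = 97);
translate([198, 535, 22]) cylinder(h = 256, r = 62);
translate([198, 535, 278]) cylinder(h = 22, r = 97);


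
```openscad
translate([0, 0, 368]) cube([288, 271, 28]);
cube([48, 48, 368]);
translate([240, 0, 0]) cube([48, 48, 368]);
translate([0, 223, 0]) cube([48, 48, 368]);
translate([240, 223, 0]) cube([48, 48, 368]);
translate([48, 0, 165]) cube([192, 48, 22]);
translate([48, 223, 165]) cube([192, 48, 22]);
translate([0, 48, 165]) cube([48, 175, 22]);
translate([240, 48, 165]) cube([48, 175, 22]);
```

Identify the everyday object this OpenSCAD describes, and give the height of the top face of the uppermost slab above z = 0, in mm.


A stool. The seat height is 396 mm.

A 288×271×28 slab at z = 368 on four corner posts — a stool. The seat top is 368 + 28 = 396 mm.


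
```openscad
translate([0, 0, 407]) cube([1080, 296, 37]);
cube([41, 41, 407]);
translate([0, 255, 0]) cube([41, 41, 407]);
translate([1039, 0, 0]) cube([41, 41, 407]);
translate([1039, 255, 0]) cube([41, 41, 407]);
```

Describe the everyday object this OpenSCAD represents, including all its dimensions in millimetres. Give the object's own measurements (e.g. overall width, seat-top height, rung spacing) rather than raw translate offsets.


A bench: a 1080×296 mm seat slab, 37 mm thick, top at z = 444 mm, on four 41×41 mm square legs flush with the seat corners and standing on z = 0.


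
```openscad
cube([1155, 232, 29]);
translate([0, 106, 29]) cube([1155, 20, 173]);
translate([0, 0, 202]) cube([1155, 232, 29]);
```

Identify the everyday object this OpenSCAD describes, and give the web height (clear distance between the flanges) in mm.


An I-beam. The web height is 173 mm.

Two wide flanges with a thin centred web — an I-beam. Overall 231 mm minus two 29 mm flanges gives a web of 231 − 2·29 = 173 mm.


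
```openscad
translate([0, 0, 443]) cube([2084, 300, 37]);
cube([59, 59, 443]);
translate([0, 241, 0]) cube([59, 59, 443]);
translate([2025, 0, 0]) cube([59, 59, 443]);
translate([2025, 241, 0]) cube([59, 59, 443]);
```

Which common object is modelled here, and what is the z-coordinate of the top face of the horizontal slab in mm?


A bench. The seat-top height is 480 mm.

A long slab on four corner posts — a bench. The slab sits at z = 443 with thickness 37, so the top is 443 + 37 = 480 mm.


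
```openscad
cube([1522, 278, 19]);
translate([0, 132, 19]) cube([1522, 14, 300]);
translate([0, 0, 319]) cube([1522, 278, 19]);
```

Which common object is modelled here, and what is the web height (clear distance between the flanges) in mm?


An I-beam. The web height is 300 mm.

Two wide flanges with a thin centred web — an I-beam. Overall 338 mm minus two 19 mm flanges gives a web of 338 − 2·19 = 300 mm.


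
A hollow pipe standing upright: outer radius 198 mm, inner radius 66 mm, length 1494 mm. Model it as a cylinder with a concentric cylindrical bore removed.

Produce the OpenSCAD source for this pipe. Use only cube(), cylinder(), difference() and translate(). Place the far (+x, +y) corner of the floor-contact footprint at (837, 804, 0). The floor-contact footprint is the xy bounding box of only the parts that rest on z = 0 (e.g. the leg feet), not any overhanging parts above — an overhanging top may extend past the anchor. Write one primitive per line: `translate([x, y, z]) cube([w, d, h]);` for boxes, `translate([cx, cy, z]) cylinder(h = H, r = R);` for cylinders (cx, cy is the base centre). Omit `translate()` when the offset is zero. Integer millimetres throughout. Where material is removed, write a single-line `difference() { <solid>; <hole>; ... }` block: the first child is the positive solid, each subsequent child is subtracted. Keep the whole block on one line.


difference() { translate([639, 606, 0]) cylinder(h = 1494, r = 198); translate([639, 606, 0]) cylinder(h = 1494, r = 66); }


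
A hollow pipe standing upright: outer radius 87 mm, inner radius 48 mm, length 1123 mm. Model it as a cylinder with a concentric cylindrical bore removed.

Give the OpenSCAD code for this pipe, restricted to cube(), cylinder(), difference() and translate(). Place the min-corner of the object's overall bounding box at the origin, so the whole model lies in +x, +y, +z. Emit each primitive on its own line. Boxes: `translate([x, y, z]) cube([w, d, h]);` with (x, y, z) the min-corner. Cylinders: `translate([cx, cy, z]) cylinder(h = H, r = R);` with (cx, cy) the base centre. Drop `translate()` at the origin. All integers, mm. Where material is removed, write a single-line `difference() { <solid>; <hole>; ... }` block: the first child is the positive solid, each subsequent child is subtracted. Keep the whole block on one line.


difference() { translate([87, 87, 0]) cylinder(h = 1123, r = 87); translate([87, 87, 0]) cylinder(h = 1123, r = 48); }


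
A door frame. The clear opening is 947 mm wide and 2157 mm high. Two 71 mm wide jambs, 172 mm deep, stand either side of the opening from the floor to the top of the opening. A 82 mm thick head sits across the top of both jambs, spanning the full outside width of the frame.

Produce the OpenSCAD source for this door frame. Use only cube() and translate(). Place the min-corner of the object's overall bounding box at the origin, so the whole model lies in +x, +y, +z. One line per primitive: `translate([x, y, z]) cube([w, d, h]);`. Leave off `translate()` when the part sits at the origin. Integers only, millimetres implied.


cube([71, 172, 2157]);
translate([1018, 0, 0]) cube([71, 172, 2157]);
translate([0, 0, 2157]) cube([1089, 172, 82]);


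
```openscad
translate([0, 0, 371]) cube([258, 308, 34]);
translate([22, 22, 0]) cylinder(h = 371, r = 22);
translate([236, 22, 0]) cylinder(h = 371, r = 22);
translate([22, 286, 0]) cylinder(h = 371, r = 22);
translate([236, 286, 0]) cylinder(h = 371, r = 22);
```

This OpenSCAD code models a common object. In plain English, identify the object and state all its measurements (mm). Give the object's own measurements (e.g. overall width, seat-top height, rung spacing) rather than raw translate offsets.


A four-legged stool. The seat is a 258×308×34 mm slab whose top surface is at z = 405 mm; four round legs, each 44 mm in diameter, run from the floor (z = 0) to the underside of the seat, each leg's axis is inset half a diameter from the nearest pair of seat edges (so the leg's bounding box is flush with the corner).


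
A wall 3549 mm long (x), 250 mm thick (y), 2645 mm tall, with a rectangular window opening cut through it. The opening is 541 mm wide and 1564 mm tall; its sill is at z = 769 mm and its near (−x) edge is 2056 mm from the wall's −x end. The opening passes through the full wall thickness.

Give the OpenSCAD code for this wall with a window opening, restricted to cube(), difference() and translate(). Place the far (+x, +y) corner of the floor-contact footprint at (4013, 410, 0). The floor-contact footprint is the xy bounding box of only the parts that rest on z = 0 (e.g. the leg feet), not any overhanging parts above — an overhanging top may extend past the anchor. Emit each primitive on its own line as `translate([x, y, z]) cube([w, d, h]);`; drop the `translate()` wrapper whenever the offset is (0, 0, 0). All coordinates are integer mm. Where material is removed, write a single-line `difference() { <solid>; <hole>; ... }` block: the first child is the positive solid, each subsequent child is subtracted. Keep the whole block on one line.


difference() { translate([464, 160, 0]) cube([3549, 250, 2645]); translate([2520, 160, 769]) cube([541, 250, 1564]); }
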